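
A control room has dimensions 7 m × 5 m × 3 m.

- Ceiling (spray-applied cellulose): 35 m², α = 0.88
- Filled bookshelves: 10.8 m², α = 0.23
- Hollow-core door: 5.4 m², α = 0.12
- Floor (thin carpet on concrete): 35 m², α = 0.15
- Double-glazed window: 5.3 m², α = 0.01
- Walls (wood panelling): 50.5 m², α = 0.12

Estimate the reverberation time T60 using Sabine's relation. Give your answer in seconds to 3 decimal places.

Total absorption A = 35·0.88 + 10.8·0.23 + 5.4·0.12 + 35·0.15 + 5.3·0.01 + 50.5·0.12
  = 30.800 + 2.484 + 0.648 + 5.250 + 0.053 + 6.060 = 45.295 m² sabins.
V = 7·5·3 = 105 m³.
RT60 = 0.161 · V / A = 0.161 × 105 / 45.295 = 0.373 s.

0.373 s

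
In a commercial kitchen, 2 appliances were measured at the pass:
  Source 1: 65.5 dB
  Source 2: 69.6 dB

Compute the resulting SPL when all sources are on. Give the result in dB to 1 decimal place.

Sum in the linear (power) domain: Σ 10^(Lᵢ/10) = 10^(65.5/10) + 10^(69.6/10) = 1.267e+07.
L_total = 10·log₁₀(1.267e+07) = 71.0 dB.

71.0 dB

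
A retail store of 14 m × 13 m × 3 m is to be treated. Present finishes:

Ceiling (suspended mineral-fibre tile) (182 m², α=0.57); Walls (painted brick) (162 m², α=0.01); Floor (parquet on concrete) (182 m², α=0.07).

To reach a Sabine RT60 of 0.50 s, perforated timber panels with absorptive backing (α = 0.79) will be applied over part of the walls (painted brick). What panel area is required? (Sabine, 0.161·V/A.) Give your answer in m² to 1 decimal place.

74.0

Equivalent absorption area: A₁ = 182*0.57 + 162*0.01 + 182*0.07 = 118.100 m².
Required A₂ = 0.161·546/0.50 = 175.812 sabins.
Absorption to add: 175.812 − 118.100 = 57.712 sabins.
Net gain per m²: Δα = 0.79 − 0.01 = 0.78.
Panel area = 57.712 / 0.78 = 74.0 m².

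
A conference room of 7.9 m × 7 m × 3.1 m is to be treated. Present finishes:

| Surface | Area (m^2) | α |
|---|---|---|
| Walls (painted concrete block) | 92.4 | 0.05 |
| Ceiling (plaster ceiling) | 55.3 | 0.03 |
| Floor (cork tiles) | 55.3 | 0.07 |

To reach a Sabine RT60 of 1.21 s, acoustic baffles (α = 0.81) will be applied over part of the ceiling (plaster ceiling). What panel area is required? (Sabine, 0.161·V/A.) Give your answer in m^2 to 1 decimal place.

16.2

A₁ = Σ Sᵢαᵢ = 92.4×0.05 + 55.3×0.03 + 55.3×0.07 = 10.150 sabins.
V = 171.43 m³. Target absorption A₂ = 0.161 × 171.43 / 1.21 = 22.810 sabins.
Absorption to add: 22.810 − 10.150 = 12.660 sabins.
Each m^2 of panel replacing the ceiling (plaster ceiling) adds (0.81 − 0.03) = 0.78 sabins.
Area = ΔA/Δα = 12.660/0.78 = 16.2 m^2.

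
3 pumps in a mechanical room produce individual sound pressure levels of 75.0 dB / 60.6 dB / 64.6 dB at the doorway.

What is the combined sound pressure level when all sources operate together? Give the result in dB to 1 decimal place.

75.5 dB

Sum in the linear (power) domain: Σ 10^(Lᵢ/10) = 10^(75.0/10) + 10^(60.6/10) + 10^(64.6/10) = 3.565e+07.
Combined level = 10 log₁₀(3.565e+07) = 75.5 dB.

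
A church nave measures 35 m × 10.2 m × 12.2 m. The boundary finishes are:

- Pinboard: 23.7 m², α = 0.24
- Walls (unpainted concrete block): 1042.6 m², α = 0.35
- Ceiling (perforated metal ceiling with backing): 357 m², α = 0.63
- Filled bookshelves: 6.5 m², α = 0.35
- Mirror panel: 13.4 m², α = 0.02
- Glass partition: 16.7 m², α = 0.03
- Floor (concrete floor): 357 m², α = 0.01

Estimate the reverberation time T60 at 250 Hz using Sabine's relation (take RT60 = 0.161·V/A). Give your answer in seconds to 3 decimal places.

1.165 s

A = Σ Sᵢαᵢ = 23.7×0.24 + 1042.6×0.35 + 357×0.63 + 6.5×0.35 + 13.4×0.02 + 16.7×0.03 + 357×0.01 = 602.122 sabins.
V = 35·10.2·12.2 = 4355.4 m³.
Sabine: RT60 = 0.161 × 4355.4 / 602.122 = 1.165 s.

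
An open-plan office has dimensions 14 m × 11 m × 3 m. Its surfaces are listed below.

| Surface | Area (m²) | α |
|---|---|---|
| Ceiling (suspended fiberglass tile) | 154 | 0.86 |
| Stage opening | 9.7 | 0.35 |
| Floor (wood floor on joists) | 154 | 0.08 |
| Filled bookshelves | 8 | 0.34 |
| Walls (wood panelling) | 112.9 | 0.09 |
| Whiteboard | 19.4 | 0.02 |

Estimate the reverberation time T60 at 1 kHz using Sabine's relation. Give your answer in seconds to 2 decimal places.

0.46 s

Total absorption A = 154×0.86 + 9.7×0.35 + 154×0.08 + 8×0.34 + 112.9×0.09 + 19.4×0.02
  = 132.440 + 3.395 + 12.320 + 2.720 + 10.161 + 0.388 = 161.424 m² sabins.
Room volume: 462 m³.
T = 0.161 V/A = 0.161·462/161.424 = 0.46 s.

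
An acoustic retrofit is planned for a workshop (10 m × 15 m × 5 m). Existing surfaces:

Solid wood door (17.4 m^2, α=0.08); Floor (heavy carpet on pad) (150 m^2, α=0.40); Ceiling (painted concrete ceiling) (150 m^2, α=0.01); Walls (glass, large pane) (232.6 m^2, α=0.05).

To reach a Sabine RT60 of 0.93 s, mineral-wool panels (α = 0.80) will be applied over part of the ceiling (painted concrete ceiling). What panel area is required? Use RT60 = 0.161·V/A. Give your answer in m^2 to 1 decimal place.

70.0

Summing Sᵢαᵢ: 1.392 + 60.000 + 1.500 + 11.630 → A₁ = 74.522 sabins.
Required A₂ = 0.161·750/0.93 = 129.839 sabins.
ΔA needed = 129.839 − 74.522 = 55.317 sabins.
Net gain per m^2: Δα = 0.80 − 0.01 = 0.79.
Area = ΔA/Δα = 55.317/0.79 = 70.0 m^2.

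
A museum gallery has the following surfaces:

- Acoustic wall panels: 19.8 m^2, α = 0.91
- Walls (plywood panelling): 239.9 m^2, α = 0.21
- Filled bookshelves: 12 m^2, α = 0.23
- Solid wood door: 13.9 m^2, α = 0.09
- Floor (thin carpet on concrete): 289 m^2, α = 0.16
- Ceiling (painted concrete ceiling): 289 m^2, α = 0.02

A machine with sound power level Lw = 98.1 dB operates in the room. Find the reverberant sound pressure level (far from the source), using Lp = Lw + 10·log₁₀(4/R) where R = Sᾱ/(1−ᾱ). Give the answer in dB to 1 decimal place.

A = 124.428 sabins; S = 863.6 m^2.
ᾱ = 0.1441, so room constant R = A/(1−ᾱ) = 145.377 m^2.
Lp = 98.1 + 10·log₁₀(4/145.377) = 98.1 + (-15.60) = 82.5 dB.

82.5 dB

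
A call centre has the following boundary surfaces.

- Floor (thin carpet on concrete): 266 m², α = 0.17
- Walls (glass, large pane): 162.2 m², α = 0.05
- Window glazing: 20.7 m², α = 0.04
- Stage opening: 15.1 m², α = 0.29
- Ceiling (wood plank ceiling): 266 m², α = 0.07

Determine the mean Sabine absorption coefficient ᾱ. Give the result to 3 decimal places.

S = Σ Sᵢ = 266 + 162.2 + 20.7 + 15.1 + 266 = 730.0 m².
Weighted sum Σ Sα = 77.157.
ᾱ = A/S = 0.106.

0.106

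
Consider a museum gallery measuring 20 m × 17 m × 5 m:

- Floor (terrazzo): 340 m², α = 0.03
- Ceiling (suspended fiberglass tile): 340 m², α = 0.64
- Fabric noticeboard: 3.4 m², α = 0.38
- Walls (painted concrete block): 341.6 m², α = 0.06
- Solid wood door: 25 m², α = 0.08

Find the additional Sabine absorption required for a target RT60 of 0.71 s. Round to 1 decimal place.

Total absorption A₁ = 340×0.03 + 340×0.64 + 3.4×0.38 + 341.6×0.06 + 25×0.08
  = 10.200 + 217.600 + 1.292 + 20.496 + 2.000 = 251.588 m² sabins.
For T = 0.71 s, need A₂ = 0.161·V/T = 0.161·1700/0.71 = 385.493 sabins.
ΔA = A₂ − A₁ = 385.493 − 251.588 = 133.9 sabins.

133.9 sabins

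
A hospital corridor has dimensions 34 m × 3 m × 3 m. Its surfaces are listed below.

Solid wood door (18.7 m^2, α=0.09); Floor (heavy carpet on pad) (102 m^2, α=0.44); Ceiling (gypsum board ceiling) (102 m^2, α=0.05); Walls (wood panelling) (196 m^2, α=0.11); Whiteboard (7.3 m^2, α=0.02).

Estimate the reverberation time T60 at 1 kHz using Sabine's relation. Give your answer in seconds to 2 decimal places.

0.67 s

Total absorption A = 18.7*0.09 + 102*0.44 + 102*0.05 + 196*0.11 + 7.3*0.02
  = 1.683 + 44.880 + 5.100 + 21.560 + 0.146 = 73.369 m^2 sabins.
Volume V = 34 × 3 × 3 = 306 m³.
RT60 = 0.161 · V / A = 0.161 × 306 / 73.369 = 0.67 s.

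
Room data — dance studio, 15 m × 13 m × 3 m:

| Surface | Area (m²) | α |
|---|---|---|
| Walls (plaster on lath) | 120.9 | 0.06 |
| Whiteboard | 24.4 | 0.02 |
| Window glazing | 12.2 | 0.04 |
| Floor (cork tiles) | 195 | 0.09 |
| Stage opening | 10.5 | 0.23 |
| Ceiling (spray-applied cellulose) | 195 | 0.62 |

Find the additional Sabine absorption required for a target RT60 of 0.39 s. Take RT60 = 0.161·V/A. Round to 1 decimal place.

92.4 sabins

Total absorption A₁ = 120.9·0.06 + 24.4·0.02 + 12.2·0.04 + 195·0.09 + 10.5·0.23 + 195·0.62
  = 7.254 + 0.488 + 0.488 + 17.550 + 2.415 + 120.900 = 149.095 m² sabins.
For T = 0.39 s, need A₂ = 0.161·V/T = 0.161·585/0.39 = 241.500 sabins.
Additional absorption ΔA = 241.500 − 149.095 = 92.4 sabins.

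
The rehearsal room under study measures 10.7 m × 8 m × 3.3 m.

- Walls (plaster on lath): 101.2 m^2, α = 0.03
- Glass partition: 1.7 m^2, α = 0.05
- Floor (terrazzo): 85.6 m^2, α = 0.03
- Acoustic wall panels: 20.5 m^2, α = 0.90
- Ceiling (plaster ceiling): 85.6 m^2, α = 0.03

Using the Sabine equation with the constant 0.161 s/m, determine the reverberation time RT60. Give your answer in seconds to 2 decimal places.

1.70 sec

A = Σ Sᵢαᵢ = 101.2*0.03 + 1.7*0.05 + 85.6*0.03 + 20.5*0.90 + 85.6*0.03 = 26.707 sabins.
Volume V = 10.7 × 8 × 3.3 = 282.48 m³.
Sabine: RT60 = 0.161 × 282.48 / 26.707 = 1.70 s.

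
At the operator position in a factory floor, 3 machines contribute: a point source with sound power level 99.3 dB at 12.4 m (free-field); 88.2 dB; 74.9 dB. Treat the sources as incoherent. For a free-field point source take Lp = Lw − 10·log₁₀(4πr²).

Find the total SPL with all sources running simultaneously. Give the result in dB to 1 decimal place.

88.4 dB

Source at 12.4 m: Lp = 99.3 − 10·log₁₀(4π·12.4²) = 99.3 − 10·log₁₀(1932.205) = 66.4 dB.
Σ 10^(Lᵢ/10) = 6.96e+08.
L_total = 10·log₁₀(6.96e+08) = 88.4 dB.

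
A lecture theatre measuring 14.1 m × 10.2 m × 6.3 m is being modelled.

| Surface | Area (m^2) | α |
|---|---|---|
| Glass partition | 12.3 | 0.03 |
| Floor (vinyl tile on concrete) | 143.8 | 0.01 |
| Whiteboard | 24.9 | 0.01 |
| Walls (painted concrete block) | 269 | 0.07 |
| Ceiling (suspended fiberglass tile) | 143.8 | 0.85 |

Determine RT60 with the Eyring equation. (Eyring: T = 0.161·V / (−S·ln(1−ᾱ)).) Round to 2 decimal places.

Total surface area S = 12.3 + 143.8 + 24.9 + 269 + 143.8 = 593.8 m^2.
Σ(Sᵢαᵢ) = 12.3·0.03 + 143.8·0.01 + 24.9·0.01 + 269·0.07 + 143.8·0.85 = 143.116.
Mean coefficient ᾱ = A/S = 0.2410.
Eyring denominator: −S ln(1−ᾱ) = 163.742.
V = 14.1 × 10.2 × 6.3 = 906.066 m³.
T = 0.161·V/[−S·ln(1−ᾱ)] = 0.161·906.066/163.742 = 0.89 s.

0.89 sec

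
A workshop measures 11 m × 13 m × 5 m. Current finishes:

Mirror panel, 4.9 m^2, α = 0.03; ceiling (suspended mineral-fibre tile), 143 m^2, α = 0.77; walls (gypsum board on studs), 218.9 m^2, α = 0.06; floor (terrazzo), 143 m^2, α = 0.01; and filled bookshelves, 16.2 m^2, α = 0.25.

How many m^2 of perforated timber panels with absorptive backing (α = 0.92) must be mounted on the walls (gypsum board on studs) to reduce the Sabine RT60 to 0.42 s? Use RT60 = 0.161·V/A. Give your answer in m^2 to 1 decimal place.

168.9

A₁ = Σ Sᵢαᵢ = 4.9×0.03 + 143×0.77 + 218.9×0.06 + 143×0.01 + 16.2×0.25 = 128.871 sabins.
V = 715 m³. Target absorption A₂ = 0.161 × 715 / 0.42 = 274.083 sabins.
ΔA needed = 274.083 − 128.871 = 145.212 sabins.
Net gain per m^2: Δα = 0.92 − 0.06 = 0.86.
Panel area = 145.212 / 0.86 = 168.9 m^2.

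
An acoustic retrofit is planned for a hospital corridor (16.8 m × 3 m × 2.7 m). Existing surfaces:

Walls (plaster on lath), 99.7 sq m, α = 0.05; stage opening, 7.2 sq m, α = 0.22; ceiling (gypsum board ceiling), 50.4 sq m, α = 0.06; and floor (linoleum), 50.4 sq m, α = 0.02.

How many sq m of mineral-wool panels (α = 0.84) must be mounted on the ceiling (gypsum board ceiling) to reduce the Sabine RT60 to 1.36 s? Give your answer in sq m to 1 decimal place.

Summing Sᵢαᵢ: 4.985 + 1.584 + 3.024 + 1.008 → A₁ = 10.601 sabins.
Required A₂ = 0.161·136.08/1.36 = 16.109 sabins.
Absorption to add: 16.109 − 10.601 = 5.508 sabins.
Net gain per sq m: Δα = 0.84 − 0.06 = 0.78.
Area = ΔA/Δα = 5.508/0.78 = 7.1 sq m.

7.1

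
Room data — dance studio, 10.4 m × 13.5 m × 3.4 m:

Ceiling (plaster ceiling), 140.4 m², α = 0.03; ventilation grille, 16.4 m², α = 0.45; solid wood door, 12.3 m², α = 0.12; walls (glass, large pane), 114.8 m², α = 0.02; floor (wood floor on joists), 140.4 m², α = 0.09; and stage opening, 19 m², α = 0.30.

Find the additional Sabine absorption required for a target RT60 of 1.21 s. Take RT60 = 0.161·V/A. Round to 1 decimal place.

Equivalent absorption area: A₁ = 140.4×0.03 + 16.4×0.45 + 12.3×0.12 + 114.8×0.02 + 140.4×0.09 + 19×0.30 = 33.700 m².
V = 477.36 m³. Required absorption A₂ = 0.161 × 477.36 / 1.21 = 63.516 sabins.
ΔA = A₂ − A₁ = 63.516 − 33.700 = 29.8 sabins.

29.8 sabins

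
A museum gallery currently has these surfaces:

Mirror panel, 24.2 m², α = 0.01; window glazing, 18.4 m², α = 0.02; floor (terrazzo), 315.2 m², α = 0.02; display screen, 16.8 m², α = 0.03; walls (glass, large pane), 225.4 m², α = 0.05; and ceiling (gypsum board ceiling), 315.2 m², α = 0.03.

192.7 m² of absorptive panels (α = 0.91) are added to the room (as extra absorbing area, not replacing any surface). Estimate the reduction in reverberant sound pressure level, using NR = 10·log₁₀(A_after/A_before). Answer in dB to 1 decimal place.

8.6 dB

Equivalent absorption area: A_before = 24.2×0.01 + 18.4×0.02 + 315.2×0.02 + 16.8×0.03 + 225.4×0.05 + 315.2×0.03 = 28.144 m².
Added absorption = 192.7 × 0.91 = 175.357 sabins.
New total A_after = 203.501 sabins.
NR = 10·log₁₀(203.501/28.144) = 8.6 dB.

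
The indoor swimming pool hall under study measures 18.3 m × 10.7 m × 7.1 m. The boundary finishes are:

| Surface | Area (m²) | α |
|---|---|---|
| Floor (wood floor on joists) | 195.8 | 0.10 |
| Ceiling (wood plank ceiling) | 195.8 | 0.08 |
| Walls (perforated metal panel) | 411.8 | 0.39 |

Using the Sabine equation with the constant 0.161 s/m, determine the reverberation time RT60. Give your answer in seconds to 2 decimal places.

1.14 seconds

Total absorption A = 195.8*0.10 + 195.8*0.08 + 411.8*0.39
  = 19.580 + 15.664 + 160.602 = 195.846 m² sabins.
Volume V = 18.3 × 10.7 × 7.1 = 1390.251 m³.
T = 0.161 V/A = 0.161·1390.251/195.846 = 1.14 s.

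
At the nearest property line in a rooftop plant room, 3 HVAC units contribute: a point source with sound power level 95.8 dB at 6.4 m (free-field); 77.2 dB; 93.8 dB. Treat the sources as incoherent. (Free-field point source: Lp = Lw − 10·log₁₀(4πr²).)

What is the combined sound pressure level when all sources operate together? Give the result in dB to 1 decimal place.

93.9 dB

Source at 6.4 m: Lp = 95.8 − 10·log₁₀(4π·6.4²) = 95.8 − 10·log₁₀(514.719) = 68.7 dB.
Converting to relative power and adding: 10^(68.7/10) + 10^(77.2/10) + 10^(93.8/10) = 2.459e+09.
Combined level = 10 log₁₀(2.459e+09) = 93.9 dB.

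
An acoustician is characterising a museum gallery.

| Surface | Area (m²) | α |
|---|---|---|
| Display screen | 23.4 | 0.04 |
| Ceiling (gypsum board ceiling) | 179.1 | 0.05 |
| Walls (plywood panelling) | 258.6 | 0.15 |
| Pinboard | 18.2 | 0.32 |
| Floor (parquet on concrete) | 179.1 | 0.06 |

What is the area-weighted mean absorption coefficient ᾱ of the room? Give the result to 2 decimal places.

S = Σ Sᵢ = 23.4 + 179.1 + 258.6 + 18.2 + 179.1 = 658.4 m².
Σ(Sᵢαᵢ) = 23.4*0.04 + 179.1*0.05 + 258.6*0.15 + 18.2*0.32 + 179.1*0.06 = 65.251.
ᾱ = 65.251 / 658.4 = 0.10.

0.10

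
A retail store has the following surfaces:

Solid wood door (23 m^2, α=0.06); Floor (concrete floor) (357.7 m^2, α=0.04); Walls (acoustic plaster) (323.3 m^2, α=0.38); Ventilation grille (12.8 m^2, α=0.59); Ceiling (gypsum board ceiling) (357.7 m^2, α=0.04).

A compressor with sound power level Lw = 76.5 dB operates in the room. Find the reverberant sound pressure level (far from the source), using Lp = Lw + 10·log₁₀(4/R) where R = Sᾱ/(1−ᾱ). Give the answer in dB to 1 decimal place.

59.8 dB

Σ(Sᵢαᵢ) = 23·0.06 + 357.7·0.04 + 323.3·0.38 + 12.8·0.59 + 357.7·0.04 = 160.402; total area S = 1074.5 m^2.
ᾱ = 0.1493, so room constant R = A/(1−ᾱ) = 188.553 m^2.
Lp = Lw + 10 log₁₀(4/R) = 76.5 -16.73 = 59.8 dB.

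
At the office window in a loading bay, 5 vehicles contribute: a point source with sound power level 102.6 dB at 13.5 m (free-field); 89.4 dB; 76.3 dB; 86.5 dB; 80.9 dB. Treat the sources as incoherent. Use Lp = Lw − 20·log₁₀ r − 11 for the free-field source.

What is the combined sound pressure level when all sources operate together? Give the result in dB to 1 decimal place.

91.7 dB

Source at 13.5 m: Lp = 102.6 − 20·log₁₀(13.5) − 11 = 69.0 dB.
Σ 10^(Lᵢ/10) = 1.491e+09.
L_total = 10·log₁₀(1.491e+09) = 91.7 dB.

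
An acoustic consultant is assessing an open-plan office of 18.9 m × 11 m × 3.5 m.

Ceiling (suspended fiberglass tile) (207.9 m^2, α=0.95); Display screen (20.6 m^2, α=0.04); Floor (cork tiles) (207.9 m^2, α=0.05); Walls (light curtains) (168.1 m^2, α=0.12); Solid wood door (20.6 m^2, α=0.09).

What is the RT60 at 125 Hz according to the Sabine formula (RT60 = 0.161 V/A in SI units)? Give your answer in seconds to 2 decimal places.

Summing Sᵢαᵢ: 197.505 + 0.824 + 10.395 + 20.172 + 1.854 → A = 230.750 sabins.
V = 18.9·11·3.5 = 727.65 m³.
Sabine: RT60 = 0.161 × 727.65 / 230.750 = 0.51 s.

0.51 sec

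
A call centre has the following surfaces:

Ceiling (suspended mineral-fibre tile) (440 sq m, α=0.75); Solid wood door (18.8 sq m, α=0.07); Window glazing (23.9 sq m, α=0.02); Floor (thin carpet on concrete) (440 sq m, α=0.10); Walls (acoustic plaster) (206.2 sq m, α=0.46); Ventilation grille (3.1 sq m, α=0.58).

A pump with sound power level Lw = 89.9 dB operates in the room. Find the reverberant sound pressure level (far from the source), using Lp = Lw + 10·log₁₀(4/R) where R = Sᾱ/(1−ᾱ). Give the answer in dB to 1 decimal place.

A = 472.444 sabins; S = 1132.0 sq m.
ᾱ = 0.4174, so room constant R = A/(1−ᾱ) = 810.923 sq m.
Lp = Lw + 10 log₁₀(4/R) = 89.9 -23.07 = 66.8 dB.

66.8 dB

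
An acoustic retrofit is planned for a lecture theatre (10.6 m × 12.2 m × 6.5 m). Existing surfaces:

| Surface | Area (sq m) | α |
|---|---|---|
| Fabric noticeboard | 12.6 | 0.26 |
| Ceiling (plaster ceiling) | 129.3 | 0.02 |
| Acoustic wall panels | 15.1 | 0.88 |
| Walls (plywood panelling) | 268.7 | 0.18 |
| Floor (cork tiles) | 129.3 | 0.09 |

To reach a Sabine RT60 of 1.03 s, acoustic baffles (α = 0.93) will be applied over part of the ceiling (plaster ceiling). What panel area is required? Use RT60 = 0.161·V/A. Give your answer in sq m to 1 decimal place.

57.4

A₁ = Σ Sᵢαᵢ = 12.6*0.26 + 129.3*0.02 + 15.1*0.88 + 268.7*0.18 + 129.3*0.09 = 79.153 sabins.
V = 840.58 m³. Target absorption A₂ = 0.161 × 840.58 / 1.03 = 131.392 sabins.
Absorption to add: 131.392 − 79.153 = 52.239 sabins.
Each sq m of panel replacing the ceiling (plaster ceiling) adds (0.93 − 0.02) = 0.91 sabins.
Panel area = 52.239 / 0.91 = 57.4 sq m.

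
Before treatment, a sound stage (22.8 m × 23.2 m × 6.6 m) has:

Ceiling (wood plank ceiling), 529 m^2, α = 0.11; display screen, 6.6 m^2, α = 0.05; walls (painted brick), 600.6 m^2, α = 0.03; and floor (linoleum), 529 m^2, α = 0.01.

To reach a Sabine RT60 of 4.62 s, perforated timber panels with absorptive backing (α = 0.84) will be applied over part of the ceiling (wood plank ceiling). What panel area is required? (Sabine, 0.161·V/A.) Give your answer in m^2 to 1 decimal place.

A₁ = Σ Sᵢαᵢ = 529·0.11 + 6.6·0.05 + 600.6·0.03 + 529·0.01 = 81.828 sabins.
V = 3491.136 m³. Target absorption A₂ = 0.161 × 3491.136 / 4.62 = 121.661 sabins.
Absorption to add: 121.661 − 81.828 = 39.833 sabins.
Net gain per m^2: Δα = 0.84 − 0.11 = 0.73.
Area = ΔA/Δα = 39.833/0.73 = 54.6 m^2.

54.6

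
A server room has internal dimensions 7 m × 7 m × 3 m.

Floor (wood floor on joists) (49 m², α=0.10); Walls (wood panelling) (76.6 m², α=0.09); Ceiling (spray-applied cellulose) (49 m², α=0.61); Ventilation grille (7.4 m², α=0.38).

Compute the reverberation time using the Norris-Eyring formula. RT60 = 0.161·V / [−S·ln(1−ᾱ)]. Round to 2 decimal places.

S = Σ Sᵢ = 182.0 m².
Absorption A = 49×0.10 + 76.6×0.09 + 49×0.61 + 7.4×0.38 = 44.496 sabins.
ᾱ = 44.496 / 182.0 = 0.2445.
−S·ln(1−ᾱ) = −182.0 × ln(1 − 0.2445) = 51.028.
V = 7 × 7 × 3 = 147 m³.
T = 0.161·V/[−S·ln(1−ᾱ)] = 0.161·147/51.028 = 0.46 s.

0.46 seconds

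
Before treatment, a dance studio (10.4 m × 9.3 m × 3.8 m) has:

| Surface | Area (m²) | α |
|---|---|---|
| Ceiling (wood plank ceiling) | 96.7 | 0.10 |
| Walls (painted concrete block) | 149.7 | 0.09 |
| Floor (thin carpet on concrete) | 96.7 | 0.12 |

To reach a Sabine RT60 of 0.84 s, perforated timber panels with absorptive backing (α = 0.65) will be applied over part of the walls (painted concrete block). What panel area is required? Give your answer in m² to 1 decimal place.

63.7

A₁ = Σ Sᵢαᵢ = 96.7*0.10 + 149.7*0.09 + 96.7*0.12 = 34.747 sabins.
Required A₂ = 0.161·367.536/0.84 = 70.444 sabins.
Absorption to add: 70.444 − 34.747 = 35.697 sabins.
Each m² of panel replacing the walls (painted concrete block) adds (0.65 − 0.09) = 0.56 sabins.
Area = ΔA/Δα = 35.697/0.56 = 63.7 m².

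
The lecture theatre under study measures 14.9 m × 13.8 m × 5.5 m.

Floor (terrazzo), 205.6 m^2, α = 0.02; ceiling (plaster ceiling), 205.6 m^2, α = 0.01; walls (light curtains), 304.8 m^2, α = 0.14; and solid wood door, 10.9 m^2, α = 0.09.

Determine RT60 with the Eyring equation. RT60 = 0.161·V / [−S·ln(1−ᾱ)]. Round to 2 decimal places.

3.53 s

S = Σ Sᵢ = 726.9 m^2.
Σ(Sᵢαᵢ) = 205.6·0.02 + 205.6·0.01 + 304.8·0.14 + 10.9·0.09 = 49.821.
ᾱ = 49.821 / 726.9 = 0.0685.
−S·ln(1−ᾱ) = −726.9 × ln(1 − 0.0685) = 51.580.
V = 14.9 × 13.8 × 5.5 = 1130.91 m³.
RT60 = 0.161 × 1130.91 / 51.580 = 3.53 s.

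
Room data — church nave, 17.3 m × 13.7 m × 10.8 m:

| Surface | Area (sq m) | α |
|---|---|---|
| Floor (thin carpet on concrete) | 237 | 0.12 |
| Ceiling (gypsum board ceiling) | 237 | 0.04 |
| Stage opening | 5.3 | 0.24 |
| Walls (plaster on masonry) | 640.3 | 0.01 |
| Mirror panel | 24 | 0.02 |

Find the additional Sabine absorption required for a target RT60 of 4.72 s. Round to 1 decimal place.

Total absorption A₁ = 237×0.12 + 237×0.04 + 5.3×0.24 + 640.3×0.01 + 24×0.02
  = 28.440 + 9.480 + 1.272 + 6.403 + 0.480 = 46.075 sq m sabins.
For T = 4.72 s, need A₂ = 0.161·V/T = 0.161·2559.708/4.72 = 87.312 sabins.
ΔA = A₂ − A₁ = 87.312 − 46.075 = 41.2 sabins.

41.2 sabins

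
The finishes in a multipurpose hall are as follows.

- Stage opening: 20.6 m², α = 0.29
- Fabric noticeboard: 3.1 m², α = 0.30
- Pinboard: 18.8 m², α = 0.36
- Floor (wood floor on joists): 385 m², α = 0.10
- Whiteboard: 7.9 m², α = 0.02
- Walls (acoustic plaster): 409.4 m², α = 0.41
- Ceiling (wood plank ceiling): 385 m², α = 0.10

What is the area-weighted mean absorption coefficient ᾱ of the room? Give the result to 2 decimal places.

Total surface area S = 1229.8 m².
Σ(Sᵢαᵢ) = 20.6*0.29 + 3.1*0.30 + 18.8*0.36 + 385*0.10 + 7.9*0.02 + 409.4*0.41 + 385*0.10 = 258.684.
ᾱ = A/S = 0.21.

0.21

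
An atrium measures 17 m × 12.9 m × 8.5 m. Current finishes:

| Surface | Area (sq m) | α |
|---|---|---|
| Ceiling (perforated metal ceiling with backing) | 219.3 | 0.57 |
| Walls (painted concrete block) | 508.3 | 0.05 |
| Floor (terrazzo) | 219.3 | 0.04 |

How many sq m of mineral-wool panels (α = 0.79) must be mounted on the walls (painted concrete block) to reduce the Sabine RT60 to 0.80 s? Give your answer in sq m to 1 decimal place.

291.8

Summing Sᵢαᵢ: 125.001 + 25.415 + 8.772 → A₁ = 159.188 sabins.
Required A₂ = 0.161·1864.05/0.80 = 375.140 sabins.
Absorption to add: 375.140 − 159.188 = 215.952 sabins.
Each sq m of panel replacing the walls (painted concrete block) adds (0.79 − 0.05) = 0.74 sabins.
Panel area = 215.952 / 0.74 = 291.8 sq m.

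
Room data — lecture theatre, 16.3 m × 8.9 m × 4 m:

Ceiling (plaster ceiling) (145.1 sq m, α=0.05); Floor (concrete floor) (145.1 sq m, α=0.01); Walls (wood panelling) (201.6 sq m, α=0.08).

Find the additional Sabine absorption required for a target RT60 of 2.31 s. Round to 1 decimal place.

15.6 sabins

Equivalent absorption area: A₁ = 145.1·0.05 + 145.1·0.01 + 201.6·0.08 = 24.834 sq m.
Target A₂ = 0.161·580.28/2.31 = 40.444 sabins (V = 580.28 m³).
Additional absorption ΔA = 40.444 − 24.834 = 15.6 sabins.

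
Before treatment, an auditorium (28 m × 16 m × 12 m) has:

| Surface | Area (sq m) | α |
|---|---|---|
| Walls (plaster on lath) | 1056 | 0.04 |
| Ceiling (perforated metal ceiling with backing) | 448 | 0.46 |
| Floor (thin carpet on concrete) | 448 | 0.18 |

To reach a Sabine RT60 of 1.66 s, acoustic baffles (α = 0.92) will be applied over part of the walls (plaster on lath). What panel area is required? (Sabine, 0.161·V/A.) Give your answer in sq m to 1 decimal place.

218.7

Summing Sᵢαᵢ: 42.240 + 206.080 + 80.640 → A₁ = 328.960 sabins.
Required A₂ = 0.161·5376/1.66 = 521.407 sabins.
ΔA needed = 521.407 − 328.960 = 192.447 sabins.
Each sq m of panel replacing the walls (plaster on lath) adds (0.92 − 0.04) = 0.88 sabins.
Panel area = 192.447 / 0.88 = 218.7 sq m.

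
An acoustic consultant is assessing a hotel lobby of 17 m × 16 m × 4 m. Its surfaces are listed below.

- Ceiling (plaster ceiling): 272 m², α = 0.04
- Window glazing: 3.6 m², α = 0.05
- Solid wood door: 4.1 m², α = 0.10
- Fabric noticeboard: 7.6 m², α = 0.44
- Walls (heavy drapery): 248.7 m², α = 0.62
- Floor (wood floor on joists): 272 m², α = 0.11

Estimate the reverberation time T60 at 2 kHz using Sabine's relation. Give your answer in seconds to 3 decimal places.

A = Σ Sᵢαᵢ = 272*0.04 + 3.6*0.05 + 4.1*0.10 + 7.6*0.44 + 248.7*0.62 + 272*0.11 = 198.928 sabins.
Volume V = 17 × 16 × 4 = 1088 m³.
T = 0.161 V/A = 0.161·1088/198.928 = 0.881 s.

0.881 sec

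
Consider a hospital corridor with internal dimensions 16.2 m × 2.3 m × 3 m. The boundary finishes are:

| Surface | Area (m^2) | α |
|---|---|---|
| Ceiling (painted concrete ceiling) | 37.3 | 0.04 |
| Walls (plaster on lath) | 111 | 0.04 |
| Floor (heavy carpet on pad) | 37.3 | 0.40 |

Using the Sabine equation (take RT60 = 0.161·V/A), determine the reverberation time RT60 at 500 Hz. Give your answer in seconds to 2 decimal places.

A = Σ Sᵢαᵢ = 37.3*0.04 + 111*0.04 + 37.3*0.40 = 20.852 sabins.
V = 16.2·2.3·3 = 111.78 m³.
Sabine: RT60 = 0.161 × 111.78 / 20.852 = 0.86 s.

0.86 s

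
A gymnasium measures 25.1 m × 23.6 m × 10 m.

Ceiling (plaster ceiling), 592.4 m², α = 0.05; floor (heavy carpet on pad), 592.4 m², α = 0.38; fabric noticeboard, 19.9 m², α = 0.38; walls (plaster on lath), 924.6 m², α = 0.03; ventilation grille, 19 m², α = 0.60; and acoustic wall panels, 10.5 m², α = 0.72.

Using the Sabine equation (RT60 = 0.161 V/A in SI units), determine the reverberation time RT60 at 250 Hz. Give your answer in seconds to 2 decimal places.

Summing Sᵢαᵢ: 29.620 + 225.112 + 7.562 + 27.738 + 11.400 + 7.560 → A = 308.992 sabins.
V = 25.1·23.6·10 = 5923.6 m³.
RT60 = 0.161 · V / A = 0.161 × 5923.6 / 308.992 = 3.09 s.

3.09 seconds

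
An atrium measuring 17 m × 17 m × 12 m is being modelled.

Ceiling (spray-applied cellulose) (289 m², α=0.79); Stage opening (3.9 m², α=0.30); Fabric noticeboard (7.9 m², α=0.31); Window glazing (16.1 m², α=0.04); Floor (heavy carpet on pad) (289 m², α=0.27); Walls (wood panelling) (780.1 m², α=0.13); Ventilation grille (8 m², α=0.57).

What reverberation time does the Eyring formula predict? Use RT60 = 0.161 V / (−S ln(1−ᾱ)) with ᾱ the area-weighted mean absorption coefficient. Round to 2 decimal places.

Total surface area S = 289 + 3.9 + 7.9 + 16.1 + 289 + 780.1 + 8 = 1394.0 m².
Σ(Sᵢαᵢ) = 289·0.79 + 3.9·0.30 + 7.9·0.31 + 16.1·0.04 + 289·0.27 + 780.1·0.13 + 8·0.57 = 416.576.
Mean coefficient ᾱ = A/S = 0.2988.
−S·ln(1−ᾱ) = −1394.0 × ln(1 − 0.2988) = 494.817.
V = 17 × 17 × 12 = 3468 m³.
RT60 = 0.161 × 3468 / 494.817 = 1.13 s.

1.13 sec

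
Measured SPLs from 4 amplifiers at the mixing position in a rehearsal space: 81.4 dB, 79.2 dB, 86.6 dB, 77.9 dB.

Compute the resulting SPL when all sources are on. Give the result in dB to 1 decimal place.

Converting to relative power and adding: 10^(81.4/10) + 10^(79.2/10) + 10^(86.6/10) + 10^(77.9/10) = 7.4e+08.
Back to dB: 10·log₁₀ Σ = 88.7 dB.

88.7 dB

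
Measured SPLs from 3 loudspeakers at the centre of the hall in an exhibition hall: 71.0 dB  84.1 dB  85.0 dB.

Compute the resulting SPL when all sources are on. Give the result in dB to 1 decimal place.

87.7 dB

Converting to relative power and adding: 10^(71.0/10) + 10^(84.1/10) + 10^(85.0/10) = 5.859e+08.
Combined level = 10 log₁₀(5.859e+08) = 87.7 dB.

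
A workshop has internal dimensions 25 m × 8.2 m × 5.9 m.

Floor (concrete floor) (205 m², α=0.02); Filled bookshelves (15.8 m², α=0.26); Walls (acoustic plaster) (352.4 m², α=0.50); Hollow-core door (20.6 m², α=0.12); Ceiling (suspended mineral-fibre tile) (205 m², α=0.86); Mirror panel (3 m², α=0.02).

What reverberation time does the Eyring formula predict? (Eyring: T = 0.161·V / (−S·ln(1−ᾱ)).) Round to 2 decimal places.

0.40 s

Total surface area S = 205 + 15.8 + 352.4 + 20.6 + 205 + 3 = 801.8 m².
Absorption A = 205·0.02 + 15.8·0.26 + 352.4·0.50 + 20.6·0.12 + 205·0.86 + 3·0.02 = 363.240 sabins.
Mean coefficient ᾱ = A/S = 0.4530.
Eyring denominator: −S ln(1−ᾱ) = 483.731.
V = 25 × 8.2 × 5.9 = 1209.5 m³.
T = 0.161·V/[−S·ln(1−ᾱ)] = 0.161·1209.5/483.731 = 0.40 s.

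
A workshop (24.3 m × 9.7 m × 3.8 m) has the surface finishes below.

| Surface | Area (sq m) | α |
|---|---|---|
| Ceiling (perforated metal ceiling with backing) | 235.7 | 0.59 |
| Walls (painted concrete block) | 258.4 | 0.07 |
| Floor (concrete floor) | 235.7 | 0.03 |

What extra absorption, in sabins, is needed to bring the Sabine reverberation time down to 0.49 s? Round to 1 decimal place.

130.1 sabins

Equivalent absorption area: A₁ = 235.7*0.59 + 258.4*0.07 + 235.7*0.03 = 164.222 sq m.
Target A₂ = 0.161·895.698/0.49 = 294.301 sabins (V = 895.698 m³).
Shortfall: 294.301 − 164.222 = 130.1 sabins.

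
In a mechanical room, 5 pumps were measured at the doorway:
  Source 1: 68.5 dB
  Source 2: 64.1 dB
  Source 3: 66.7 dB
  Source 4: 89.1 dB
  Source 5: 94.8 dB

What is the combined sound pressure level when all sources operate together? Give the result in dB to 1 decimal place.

Sum in the linear (power) domain: Σ 10^(Lᵢ/10) = 10^(68.5/10) + 10^(64.1/10) + 10^(66.7/10) + 10^(89.1/10) + 10^(94.8/10) = 3.847e+09.
Combined level = 10 log₁₀(3.847e+09) = 95.9 dB.

95.9 dB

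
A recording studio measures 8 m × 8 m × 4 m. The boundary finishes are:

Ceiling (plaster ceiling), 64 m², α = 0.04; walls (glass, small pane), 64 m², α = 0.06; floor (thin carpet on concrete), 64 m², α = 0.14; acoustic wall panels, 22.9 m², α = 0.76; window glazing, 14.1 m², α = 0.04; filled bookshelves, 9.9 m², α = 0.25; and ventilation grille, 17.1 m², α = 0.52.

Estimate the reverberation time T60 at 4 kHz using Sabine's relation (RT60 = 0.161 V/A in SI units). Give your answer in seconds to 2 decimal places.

0.92 s

Total absorption A = 64*0.04 + 64*0.06 + 64*0.14 + 22.9*0.76 + 14.1*0.04 + 9.9*0.25 + 17.1*0.52
  = 2.560 + 3.840 + 8.960 + 17.404 + 0.564 + 2.475 + 8.892 = 44.695 m² sabins.
Room volume: 256 m³.
T = 0.161 V/A = 0.161·256/44.695 = 0.92 s.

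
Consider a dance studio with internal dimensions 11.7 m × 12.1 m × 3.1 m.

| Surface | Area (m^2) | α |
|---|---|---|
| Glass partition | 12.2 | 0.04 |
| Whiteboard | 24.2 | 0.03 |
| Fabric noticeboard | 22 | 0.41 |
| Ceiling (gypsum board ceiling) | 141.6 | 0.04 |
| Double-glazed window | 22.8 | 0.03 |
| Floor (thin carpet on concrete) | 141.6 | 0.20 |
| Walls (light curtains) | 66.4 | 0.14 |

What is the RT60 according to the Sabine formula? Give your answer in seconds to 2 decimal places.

A = Σ Sᵢαᵢ = 12.2*0.04 + 24.2*0.03 + 22*0.41 + 141.6*0.04 + 22.8*0.03 + 141.6*0.20 + 66.4*0.14 = 54.198 sabins.
Volume V = 11.7 × 12.1 × 3.1 = 438.867 m³.
Sabine: RT60 = 0.161 × 438.867 / 54.198 = 1.30 s.

1.30 s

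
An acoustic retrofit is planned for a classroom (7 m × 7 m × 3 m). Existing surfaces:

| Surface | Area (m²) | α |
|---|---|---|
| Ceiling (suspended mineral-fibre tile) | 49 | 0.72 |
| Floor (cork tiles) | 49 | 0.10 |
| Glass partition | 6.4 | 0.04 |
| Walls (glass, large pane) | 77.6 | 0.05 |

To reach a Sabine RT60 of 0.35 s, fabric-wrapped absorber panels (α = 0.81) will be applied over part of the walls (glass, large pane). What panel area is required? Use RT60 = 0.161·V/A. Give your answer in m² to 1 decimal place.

Total absorption A₁ = 49*0.72 + 49*0.10 + 6.4*0.04 + 77.6*0.05
  = 35.280 + 4.900 + 0.256 + 3.880 = 44.316 m² sabins.
Required A₂ = 0.161·147/0.35 = 67.620 sabins.
ΔA needed = 67.620 − 44.316 = 23.304 sabins.
Each m² of panel replacing the walls (glass, large pane) adds (0.81 − 0.05) = 0.76 sabins.
Area = ΔA/Δα = 23.304/0.76 = 30.7 m².

30.7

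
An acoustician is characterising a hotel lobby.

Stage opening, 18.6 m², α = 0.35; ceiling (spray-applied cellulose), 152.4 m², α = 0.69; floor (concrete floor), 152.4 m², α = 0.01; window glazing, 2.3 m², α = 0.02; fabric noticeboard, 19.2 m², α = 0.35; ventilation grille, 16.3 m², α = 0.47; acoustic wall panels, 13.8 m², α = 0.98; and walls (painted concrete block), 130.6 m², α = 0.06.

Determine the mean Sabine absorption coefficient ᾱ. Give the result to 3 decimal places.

0.295

S = Σ Sᵢ = 18.6 + 152.4 + 152.4 + 2.3 + 19.2 + 16.3 + 13.8 + 130.6 = 505.6 m².
Σ(Sᵢαᵢ) = 18.6×0.35 + 152.4×0.69 + 152.4×0.01 + 2.3×0.02 + 19.2×0.35 + 16.3×0.47 + 13.8×0.98 + 130.6×0.06 = 148.977.
ᾱ = A/S = 0.295.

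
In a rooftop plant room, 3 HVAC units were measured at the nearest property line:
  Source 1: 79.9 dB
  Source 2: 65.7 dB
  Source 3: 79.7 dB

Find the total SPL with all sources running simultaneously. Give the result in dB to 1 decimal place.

82.9 dB

Sum in the linear (power) domain: Σ 10^(Lᵢ/10) = 10^(79.9/10) + 10^(65.7/10) + 10^(79.7/10) = 1.948e+08.
Back to dB: 10·log₁₀ Σ = 82.9 dB.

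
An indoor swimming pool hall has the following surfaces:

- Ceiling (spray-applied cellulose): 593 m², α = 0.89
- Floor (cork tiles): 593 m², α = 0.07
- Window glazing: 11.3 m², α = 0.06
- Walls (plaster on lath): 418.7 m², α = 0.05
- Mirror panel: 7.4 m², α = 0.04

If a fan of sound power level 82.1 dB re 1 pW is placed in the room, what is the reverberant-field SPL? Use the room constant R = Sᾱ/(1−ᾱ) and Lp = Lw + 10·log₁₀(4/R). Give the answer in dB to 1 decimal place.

58.4 dB

Σ(Sᵢαᵢ) = 593×0.89 + 593×0.07 + 11.3×0.06 + 418.7×0.05 + 7.4×0.04 = 591.189; total area S = 1623.4 m².
ᾱ = 0.3642, so room constant R = A/(1−ᾱ) = 929.835 m².
Lp = 82.1 + 10·log₁₀(4/929.835) = 82.1 + (-23.66) = 58.4 dB.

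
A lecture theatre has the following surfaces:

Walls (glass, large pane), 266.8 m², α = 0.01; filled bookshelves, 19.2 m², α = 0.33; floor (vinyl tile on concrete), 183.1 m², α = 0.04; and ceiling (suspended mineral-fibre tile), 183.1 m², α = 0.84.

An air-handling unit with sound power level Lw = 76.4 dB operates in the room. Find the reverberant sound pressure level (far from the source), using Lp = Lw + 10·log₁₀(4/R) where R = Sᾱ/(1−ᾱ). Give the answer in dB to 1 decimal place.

A = 170.132 sabins; S = 652.2 m².
ᾱ = 170.132/652.2 = 0.2609; R = Sᾱ/(1−ᾱ) = 170.132/(1−0.2609) = 230.188 m².
Lp = 76.4 + 10·log₁₀(4/230.188) = 76.4 + (-17.60) = 58.8 dB.

58.8 dB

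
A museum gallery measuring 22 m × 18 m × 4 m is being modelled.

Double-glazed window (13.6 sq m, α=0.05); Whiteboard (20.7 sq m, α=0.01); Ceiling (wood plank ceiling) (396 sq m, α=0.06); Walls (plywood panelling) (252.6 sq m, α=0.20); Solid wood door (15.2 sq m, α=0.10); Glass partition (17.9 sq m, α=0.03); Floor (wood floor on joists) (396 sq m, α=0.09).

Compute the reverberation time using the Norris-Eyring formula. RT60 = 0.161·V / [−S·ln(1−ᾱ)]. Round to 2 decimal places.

2.14 sec

Total surface area S = 13.6 + 20.7 + 396 + 252.6 + 15.2 + 17.9 + 396 = 1112.0 sq m.
Σ(Sᵢαᵢ) = 13.6·0.05 + 20.7·0.01 + 396·0.06 + 252.6·0.20 + 15.2·0.10 + 17.9·0.03 + 396·0.09 = 112.864.
Mean coefficient ᾱ = A/S = 0.1015.
Eyring denominator: −S ln(1−ᾱ) = 119.016.
V = 22 × 18 × 4 = 1584 m³.
T = 0.161·V/[−S·ln(1−ᾱ)] = 0.161·1584/119.016 = 2.14 s.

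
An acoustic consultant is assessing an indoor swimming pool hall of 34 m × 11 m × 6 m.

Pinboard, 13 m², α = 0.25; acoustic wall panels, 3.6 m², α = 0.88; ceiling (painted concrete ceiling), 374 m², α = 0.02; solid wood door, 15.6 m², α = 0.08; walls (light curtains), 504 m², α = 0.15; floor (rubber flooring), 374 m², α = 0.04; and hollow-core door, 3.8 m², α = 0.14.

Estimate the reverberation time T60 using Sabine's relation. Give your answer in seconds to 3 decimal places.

3.401 s

Total absorption A = 13×0.25 + 3.6×0.88 + 374×0.02 + 15.6×0.08 + 504×0.15 + 374×0.04 + 3.8×0.14
  = 3.250 + 3.168 + 7.480 + 1.248 + 75.600 + 14.960 + 0.532 = 106.238 m² sabins.
Volume V = 34 × 11 × 6 = 2244 m³.
RT60 = 0.161 · V / A = 0.161 × 2244 / 106.238 = 3.401 s.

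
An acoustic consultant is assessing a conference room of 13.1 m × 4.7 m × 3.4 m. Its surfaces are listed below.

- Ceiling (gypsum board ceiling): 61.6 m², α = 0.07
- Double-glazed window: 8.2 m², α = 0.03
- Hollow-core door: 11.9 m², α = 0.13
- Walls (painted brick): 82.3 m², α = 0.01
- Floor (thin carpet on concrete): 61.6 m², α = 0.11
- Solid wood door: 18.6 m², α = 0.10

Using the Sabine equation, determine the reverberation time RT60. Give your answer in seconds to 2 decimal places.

2.17 s

A = Σ Sᵢαᵢ = 61.6·0.07 + 8.2·0.03 + 11.9·0.13 + 82.3·0.01 + 61.6·0.11 + 18.6·0.10 = 15.564 sabins.
Room volume: 209.338 m³.
T = 0.161 V/A = 0.161·209.338/15.564 = 2.17 s.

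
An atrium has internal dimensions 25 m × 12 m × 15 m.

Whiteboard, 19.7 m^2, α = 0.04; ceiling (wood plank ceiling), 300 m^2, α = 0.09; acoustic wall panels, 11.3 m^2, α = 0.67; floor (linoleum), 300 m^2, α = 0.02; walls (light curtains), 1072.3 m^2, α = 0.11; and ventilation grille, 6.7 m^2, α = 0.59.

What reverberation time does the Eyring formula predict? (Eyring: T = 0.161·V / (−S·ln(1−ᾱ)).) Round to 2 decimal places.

Total surface area S = 19.7 + 300 + 11.3 + 300 + 1072.3 + 6.7 = 1710.0 m^2.
Σ(Sᵢαᵢ) = 19.7·0.04 + 300·0.09 + 11.3·0.67 + 300·0.02 + 1072.3·0.11 + 6.7·0.59 = 163.265.
ᾱ = 163.265 / 1710.0 = 0.0955.
−S·ln(1−ᾱ) = −1710.0 × ln(1 − 0.0955) = 171.638.
V = 25 × 12 × 15 = 4500 m³.
RT60 = 0.161 × 4500 / 171.638 = 4.22 s.

4.22 s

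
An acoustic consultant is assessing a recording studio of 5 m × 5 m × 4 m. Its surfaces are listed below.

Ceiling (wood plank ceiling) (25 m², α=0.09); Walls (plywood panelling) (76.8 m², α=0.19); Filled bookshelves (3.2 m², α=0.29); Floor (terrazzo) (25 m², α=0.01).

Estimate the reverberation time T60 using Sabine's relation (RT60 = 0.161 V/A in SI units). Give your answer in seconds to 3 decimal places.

0.893 seconds

Equivalent absorption area: A = 25·0.09 + 76.8·0.19 + 3.2·0.29 + 25·0.01 = 18.020 m².
V = 5·5·4 = 100 m³.
T = 0.161 V/A = 0.161·100/18.020 = 0.893 s.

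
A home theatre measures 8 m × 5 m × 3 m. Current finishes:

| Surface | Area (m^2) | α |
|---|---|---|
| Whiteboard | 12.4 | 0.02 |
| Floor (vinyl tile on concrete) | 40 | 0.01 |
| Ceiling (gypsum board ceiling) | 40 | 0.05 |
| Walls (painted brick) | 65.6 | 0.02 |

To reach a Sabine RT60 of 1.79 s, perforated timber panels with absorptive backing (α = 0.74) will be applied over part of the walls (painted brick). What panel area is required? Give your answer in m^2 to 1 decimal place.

9.5

A₁ = Σ Sᵢαᵢ = 12.4*0.02 + 40*0.01 + 40*0.05 + 65.6*0.02 = 3.960 sabins.
V = 120 m³. Target absorption A₂ = 0.161 × 120 / 1.79 = 10.793 sabins.
ΔA needed = 10.793 − 3.960 = 6.833 sabins.
Net gain per m^2: Δα = 0.74 − 0.02 = 0.72.
Area = ΔA/Δα = 6.833/0.72 = 9.5 m^2.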